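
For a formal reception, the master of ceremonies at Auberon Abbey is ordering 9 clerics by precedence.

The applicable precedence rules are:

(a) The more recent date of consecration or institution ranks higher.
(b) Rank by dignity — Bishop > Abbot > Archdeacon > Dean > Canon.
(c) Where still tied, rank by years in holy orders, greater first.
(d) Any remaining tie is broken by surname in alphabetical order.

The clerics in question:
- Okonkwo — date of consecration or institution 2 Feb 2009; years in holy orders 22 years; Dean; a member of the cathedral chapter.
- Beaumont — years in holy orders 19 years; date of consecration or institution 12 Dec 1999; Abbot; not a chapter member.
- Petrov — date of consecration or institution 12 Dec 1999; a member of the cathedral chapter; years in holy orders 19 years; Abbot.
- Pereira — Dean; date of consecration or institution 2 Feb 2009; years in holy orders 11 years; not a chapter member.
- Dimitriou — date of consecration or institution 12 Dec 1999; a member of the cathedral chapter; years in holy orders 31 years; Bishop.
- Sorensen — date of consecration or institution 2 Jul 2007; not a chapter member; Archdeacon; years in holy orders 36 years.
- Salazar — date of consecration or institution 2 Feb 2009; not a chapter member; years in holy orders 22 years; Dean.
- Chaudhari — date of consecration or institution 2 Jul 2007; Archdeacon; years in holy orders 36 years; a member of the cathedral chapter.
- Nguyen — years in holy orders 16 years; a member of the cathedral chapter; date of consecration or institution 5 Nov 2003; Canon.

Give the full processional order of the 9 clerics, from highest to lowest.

Okonkwo, Salazar, Pereira, Chaudhari, Sorensen, Nguyen, Dimitriou, Beaumont, Petrov

By date of consecration or institution (later first): Okonkwo, Salazar and Pereira (each 2 Feb 2009); then Chaudhari and Sorensen (both 2 Jul 2007); then Nguyen (5 Nov 2003); then Dimitriou, Beaumont and Petrov (each 12 Dec 1999).
Okonkwo, Salazar and Pereira are each Dean, so the next rule applies.
Among Okonkwo, Salazar and Pereira, by years in holy orders (higher first): Okonkwo and Salazar (22 years) before Pereira (11 years).
Among Okonkwo and Salazar, alphabetically by surname: Okonkwo before Salazar.
Chaudhari and Sorensen are each Archdeacon, so the next rule applies.
Chaudhari and Sorensen both have years in holy orders 36 years, so the next rule applies.
Among Chaudhari and Sorensen, alphabetically by surname: Chaudhari before Sorensen.
Among Dimitriou, Beaumont and Petrov, by dignity: Dimitriou (Bishop) before Beaumont and Petrov (Abbot).
Beaumont and Petrov both have years in holy orders 19 years, so the next rule applies.
Among Beaumont and Petrov, alphabetically by surname: Beaumont before Petrov.
Full order: Okonkwo, Salazar, Pereira, Chaudhari, Sorensen, Nguyen, Dimitriou, Beaumont, Petrov.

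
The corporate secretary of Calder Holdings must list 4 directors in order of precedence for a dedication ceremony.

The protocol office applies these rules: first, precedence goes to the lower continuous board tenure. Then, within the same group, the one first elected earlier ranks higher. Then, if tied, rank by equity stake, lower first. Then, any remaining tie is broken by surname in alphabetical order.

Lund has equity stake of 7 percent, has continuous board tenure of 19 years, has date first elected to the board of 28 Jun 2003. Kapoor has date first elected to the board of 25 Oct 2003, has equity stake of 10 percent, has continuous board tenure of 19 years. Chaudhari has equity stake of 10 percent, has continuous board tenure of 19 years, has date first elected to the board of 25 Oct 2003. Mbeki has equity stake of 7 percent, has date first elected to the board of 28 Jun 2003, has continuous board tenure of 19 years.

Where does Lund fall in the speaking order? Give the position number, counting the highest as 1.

By continuous board tenure (lower first): Lund, Mbeki, Chaudhari and Kapoor (each 19 years).
Among Lund, Mbeki, Chaudhari and Kapoor, by date first elected to the board (earlier first): Lund and Mbeki (28 Jun 2003) before Chaudhari and Kapoor (25 Oct 2003).
Lund and Mbeki both have equity stake 7 percent, so the next rule applies.
Among Lund and Mbeki, alphabetically by surname: Lund before Mbeki.
Chaudhari and Kapoor both have equity stake 10 percent, so the next rule applies.
Among Chaudhari and Kapoor, alphabetically by surname: Chaudhari before Kapoor.
Order: Lund, Mbeki, Chaudhari, Kapoor. So position 1.

1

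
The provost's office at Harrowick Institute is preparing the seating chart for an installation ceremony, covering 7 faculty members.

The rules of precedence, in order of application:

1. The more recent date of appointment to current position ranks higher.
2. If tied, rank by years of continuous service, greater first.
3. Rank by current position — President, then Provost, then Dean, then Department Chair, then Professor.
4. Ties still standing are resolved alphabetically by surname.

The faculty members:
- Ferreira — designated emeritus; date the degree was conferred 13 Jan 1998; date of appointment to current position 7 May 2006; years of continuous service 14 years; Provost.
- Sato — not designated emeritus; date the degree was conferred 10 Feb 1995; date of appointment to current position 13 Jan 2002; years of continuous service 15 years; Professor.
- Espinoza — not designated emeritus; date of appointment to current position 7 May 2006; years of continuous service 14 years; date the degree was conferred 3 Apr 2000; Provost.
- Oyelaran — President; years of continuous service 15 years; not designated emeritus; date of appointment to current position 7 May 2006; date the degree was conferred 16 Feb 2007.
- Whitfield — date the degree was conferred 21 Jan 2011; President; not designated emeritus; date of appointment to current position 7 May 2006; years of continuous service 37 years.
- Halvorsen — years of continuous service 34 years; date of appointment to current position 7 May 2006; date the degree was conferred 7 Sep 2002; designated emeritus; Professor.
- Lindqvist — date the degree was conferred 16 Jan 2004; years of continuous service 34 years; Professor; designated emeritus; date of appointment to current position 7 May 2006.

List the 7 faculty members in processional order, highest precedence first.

By date of appointment to current position (later first): Whitfield, Halvorsen, Lindqvist, Oyelaran, Espinoza and Ferreira (each 7 May 2006); then Sato (13 Jan 2002).
Among Whitfield, Halvorsen, Lindqvist, Oyelaran, Espinoza and Ferreira, by years of continuous service (higher first): Whitfield (37 years) before Halvorsen and Lindqvist (34 years) before Oyelaran (15 years) before Espinoza and Ferreira (14 years).
Halvorsen and Lindqvist are each Professor, so the next rule applies.
Among Halvorsen and Lindqvist, alphabetically by surname: Halvorsen before Lindqvist.
Espinoza and Ferreira are each Provost, so the next rule applies.
Among Espinoza and Ferreira, alphabetically by surname: Espinoza before Ferreira.
Full order: Whitfield, Halvorsen, Lindqvist, Oyelaran, Espinoza, Ferreira, Sato.

Whitfield, Halvorsen, Lindqvist, Oyelaran, Espinoza, Ferreira, Sato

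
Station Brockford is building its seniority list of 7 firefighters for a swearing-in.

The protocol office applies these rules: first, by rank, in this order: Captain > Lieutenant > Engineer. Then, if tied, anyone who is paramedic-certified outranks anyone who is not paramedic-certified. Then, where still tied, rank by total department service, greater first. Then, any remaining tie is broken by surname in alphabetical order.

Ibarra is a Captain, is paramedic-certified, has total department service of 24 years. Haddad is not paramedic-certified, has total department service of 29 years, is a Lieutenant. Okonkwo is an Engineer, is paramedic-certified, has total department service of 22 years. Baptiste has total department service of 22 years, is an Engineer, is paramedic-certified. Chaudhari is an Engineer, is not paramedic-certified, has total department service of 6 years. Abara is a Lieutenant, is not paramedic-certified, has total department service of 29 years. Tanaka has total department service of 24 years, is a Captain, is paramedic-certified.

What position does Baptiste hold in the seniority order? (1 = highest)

By rank: Ibarra and Tanaka (Captain); then Abara and Haddad (Lieutenant); then Baptiste, Okonkwo and Chaudhari (Engineer).
Ibarra and Tanaka are each paramedic-certified, so the next rule applies.
Ibarra and Tanaka both have total department service 24 years, so the next rule applies.
Among Ibarra and Tanaka, alphabetically by surname: Ibarra before Tanaka.
Abara and Haddad are each not paramedic-certified, so the next rule applies.
Abara and Haddad both have total department service 29 years, so the next rule applies.
Among Abara and Haddad, alphabetically by surname: Abara before Haddad.
Among Baptiste, Okonkwo and Chaudhari, paramedic-certified before not paramedic-certified: Baptiste and Okonkwo (paramedic-certified) before Chaudhari (not paramedic-certified).
Baptiste and Okonkwo both have total department service 22 years, so the next rule applies.
Among Baptiste and Okonkwo, alphabetically by surname: Baptiste before Okonkwo.
Order: Ibarra, Tanaka, Abara, Haddad, Baptiste, Okonkwo, Chaudhari. So position 5.

5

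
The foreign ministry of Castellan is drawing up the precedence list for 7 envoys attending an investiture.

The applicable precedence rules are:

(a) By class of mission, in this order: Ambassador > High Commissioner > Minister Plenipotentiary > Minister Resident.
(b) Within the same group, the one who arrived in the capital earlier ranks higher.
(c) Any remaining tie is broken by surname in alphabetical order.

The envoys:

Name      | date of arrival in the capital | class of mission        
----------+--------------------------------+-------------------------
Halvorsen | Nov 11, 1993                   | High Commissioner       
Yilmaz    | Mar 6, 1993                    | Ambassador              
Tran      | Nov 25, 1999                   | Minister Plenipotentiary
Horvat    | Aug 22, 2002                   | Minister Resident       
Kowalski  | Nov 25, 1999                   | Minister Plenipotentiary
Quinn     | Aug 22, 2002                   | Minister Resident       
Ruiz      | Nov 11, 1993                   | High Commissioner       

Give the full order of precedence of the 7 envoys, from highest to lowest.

By class of mission: Yilmaz (Ambassador); then Halvorsen and Ruiz (High Commissioner); then Kowalski and Tran (Minister Plenipotentiary); then Horvat and Quinn (Minister Resident).
Halvorsen and Ruiz both have date of arrival in the capital Nov 11, 1993, so the next rule applies.
Among Halvorsen and Ruiz, alphabetically by surname: Halvorsen before Ruiz.
Kowalski and Tran both have date of arrival in the capital Nov 25, 1999, so the next rule applies.
Among Kowalski and Tran, alphabetically by surname: Kowalski before Tran.
Horvat and Quinn both have date of arrival in the capital Aug 22, 2002, so the next rule applies.
Among Horvat and Quinn, alphabetically by surname: Horvat before Quinn.
Full order: Yilmaz, Halvorsen, Ruiz, Kowalski, Tran, Horvat, Quinn.

Yilmaz, Halvorsen, Ruiz, Kowalski, Tran, Horvat, Quinn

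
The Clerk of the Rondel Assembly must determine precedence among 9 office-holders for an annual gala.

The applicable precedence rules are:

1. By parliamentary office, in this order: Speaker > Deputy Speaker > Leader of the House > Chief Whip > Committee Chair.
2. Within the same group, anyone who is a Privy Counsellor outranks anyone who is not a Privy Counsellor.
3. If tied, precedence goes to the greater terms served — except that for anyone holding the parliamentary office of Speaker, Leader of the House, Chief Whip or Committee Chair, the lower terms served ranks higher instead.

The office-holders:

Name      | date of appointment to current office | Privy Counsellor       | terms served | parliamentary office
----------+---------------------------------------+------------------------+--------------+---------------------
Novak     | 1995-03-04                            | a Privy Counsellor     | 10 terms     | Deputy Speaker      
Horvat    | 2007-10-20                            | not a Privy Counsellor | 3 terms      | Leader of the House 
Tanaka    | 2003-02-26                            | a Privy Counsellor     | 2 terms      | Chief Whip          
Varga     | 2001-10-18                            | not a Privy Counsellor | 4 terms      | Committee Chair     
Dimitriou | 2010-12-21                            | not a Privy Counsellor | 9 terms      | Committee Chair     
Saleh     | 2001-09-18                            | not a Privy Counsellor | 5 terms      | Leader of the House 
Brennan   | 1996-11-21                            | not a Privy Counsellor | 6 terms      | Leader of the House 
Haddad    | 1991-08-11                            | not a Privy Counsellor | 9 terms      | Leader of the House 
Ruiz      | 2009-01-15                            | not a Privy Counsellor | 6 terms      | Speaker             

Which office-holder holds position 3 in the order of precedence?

Horvat

By parliamentary office: Ruiz (Speaker); then Novak (Deputy Speaker); then Horvat, Saleh, Brennan and Haddad (Leader of the House); then Tanaka (Chief Whip); then Varga and Dimitriou (Committee Chair).
Horvat, Saleh, Brennan and Haddad are each not a Privy Counsellor, so the next rule applies.
Among Horvat, Saleh, Brennan and Haddad, by terms served (lower first) (reversed rule for this group): Horvat (3 terms) before Saleh (5 terms) before Brennan (6 terms) before Haddad (9 terms).
Varga and Dimitriou are each not a Privy Counsellor, so the next rule applies.
Among Varga and Dimitriou, by terms served (lower first) (reversed rule for this group): Varga (4 terms) before Dimitriou (9 terms).
Order: Ruiz, Novak, Horvat, Saleh, Brennan, Haddad, Tanaka, Varga, Dimitriou.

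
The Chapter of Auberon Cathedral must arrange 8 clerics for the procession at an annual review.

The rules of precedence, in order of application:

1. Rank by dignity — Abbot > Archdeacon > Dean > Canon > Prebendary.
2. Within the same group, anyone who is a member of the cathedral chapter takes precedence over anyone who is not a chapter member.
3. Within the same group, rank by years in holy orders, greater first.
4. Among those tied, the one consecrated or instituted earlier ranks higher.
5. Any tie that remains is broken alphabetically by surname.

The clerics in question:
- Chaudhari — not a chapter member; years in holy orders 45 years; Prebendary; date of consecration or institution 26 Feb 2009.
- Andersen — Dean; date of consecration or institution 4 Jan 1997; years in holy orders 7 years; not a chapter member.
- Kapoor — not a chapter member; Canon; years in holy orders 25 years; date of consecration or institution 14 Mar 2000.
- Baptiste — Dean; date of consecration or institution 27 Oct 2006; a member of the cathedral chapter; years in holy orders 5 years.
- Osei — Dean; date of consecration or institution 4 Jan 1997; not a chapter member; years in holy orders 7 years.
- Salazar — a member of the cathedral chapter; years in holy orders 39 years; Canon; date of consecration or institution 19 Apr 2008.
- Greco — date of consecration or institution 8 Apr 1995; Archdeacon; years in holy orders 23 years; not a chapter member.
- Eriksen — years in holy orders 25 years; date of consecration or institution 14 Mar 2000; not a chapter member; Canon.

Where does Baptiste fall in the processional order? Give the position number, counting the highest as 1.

2

By dignity: Greco (Archdeacon); then Baptiste, Andersen and Osei (Dean); then Salazar, Eriksen and Kapoor (Canon); then Chaudhari (Prebendary).
Among Baptiste, Andersen and Osei, a member of the cathedral chapter before not a chapter member: Baptiste (a member of the cathedral chapter) before Andersen and Osei (not a chapter member).
Andersen and Osei both have years in holy orders 7 years, so the next rule applies.
Andersen and Osei both have date of consecration or institution 4 Jan 1997, so the next rule applies.
Among Andersen and Osei, alphabetically by surname: Andersen before Osei.
Among Salazar, Eriksen and Kapoor, a member of the cathedral chapter before not a chapter member: Salazar (a member of the cathedral chapter) before Eriksen and Kapoor (not a chapter member).
Eriksen and Kapoor both have years in holy orders 25 years, so the next rule applies.
Eriksen and Kapoor both have date of consecration or institution 14 Mar 2000, so the next rule applies.
Among Eriksen and Kapoor, alphabetically by surname: Eriksen before Kapoor.
Order: Greco, Baptiste, Andersen, Osei, Salazar, Eriksen, Kapoor, Chaudhari. So position 2.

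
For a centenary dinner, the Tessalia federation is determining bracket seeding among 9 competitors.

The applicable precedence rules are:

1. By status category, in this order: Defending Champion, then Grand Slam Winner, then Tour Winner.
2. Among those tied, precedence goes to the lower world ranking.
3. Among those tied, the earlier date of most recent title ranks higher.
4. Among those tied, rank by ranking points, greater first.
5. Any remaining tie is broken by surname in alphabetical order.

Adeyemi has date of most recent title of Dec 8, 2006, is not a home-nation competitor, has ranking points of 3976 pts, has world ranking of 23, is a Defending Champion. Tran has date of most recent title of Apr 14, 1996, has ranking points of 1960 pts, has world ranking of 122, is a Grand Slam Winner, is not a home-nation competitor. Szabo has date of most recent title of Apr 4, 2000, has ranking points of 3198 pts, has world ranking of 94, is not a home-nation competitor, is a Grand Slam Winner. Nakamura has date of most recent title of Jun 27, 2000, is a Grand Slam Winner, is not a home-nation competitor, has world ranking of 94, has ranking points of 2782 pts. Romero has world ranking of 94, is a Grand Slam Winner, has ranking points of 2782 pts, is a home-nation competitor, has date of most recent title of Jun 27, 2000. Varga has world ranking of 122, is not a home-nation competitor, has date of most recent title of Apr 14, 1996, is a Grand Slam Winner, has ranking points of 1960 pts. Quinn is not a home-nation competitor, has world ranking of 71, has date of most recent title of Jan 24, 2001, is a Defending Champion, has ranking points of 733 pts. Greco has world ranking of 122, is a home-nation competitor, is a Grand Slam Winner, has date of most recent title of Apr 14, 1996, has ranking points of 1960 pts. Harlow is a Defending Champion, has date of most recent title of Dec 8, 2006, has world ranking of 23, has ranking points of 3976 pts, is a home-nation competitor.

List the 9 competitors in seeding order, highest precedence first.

By status category: Adeyemi, Harlow and Quinn (Defending Champion); then Szabo, Nakamura, Romero, Greco, Tran and Varga (Grand Slam Winner).
Among Adeyemi, Harlow and Quinn, by world ranking (lower first): Adeyemi and Harlow (23) before Quinn (71).
Adeyemi and Harlow both have date of most recent title Dec 8, 2006, so the next rule applies.
Adeyemi and Harlow both have ranking points 3976 pts, so the next rule applies.
Among Adeyemi and Harlow, alphabetically by surname: Adeyemi before Harlow.
Among Szabo, Nakamura, Romero, Greco, Tran and Varga, by world ranking (lower first): Szabo, Nakamura and Romero (94) before Greco, Tran and Varga (122).
Among Szabo, Nakamura and Romero, by date of most recent title (earlier first): Szabo (Apr 4, 2000) before Nakamura and Romero (Jun 27, 2000).
Nakamura and Romero both have ranking points 2782 pts, so the next rule applies.
Among Nakamura and Romero, alphabetically by surname: Nakamura before Romero.
Greco, Tran and Varga all have date of most recent title Apr 14, 1996, so the next rule applies.
Greco, Tran and Varga all have ranking points 1960 pts, so the next rule applies.
Among Greco, Tran and Varga, alphabetically by surname: Greco before Tran before Varga.
Full order: Adeyemi, Harlow, Quinn, Szabo, Nakamura, Romero, Greco, Tran, Varga.

Adeyemi, Harlow, Quinn, Szabo, Nakamura, Romero, Greco, Tran, Varga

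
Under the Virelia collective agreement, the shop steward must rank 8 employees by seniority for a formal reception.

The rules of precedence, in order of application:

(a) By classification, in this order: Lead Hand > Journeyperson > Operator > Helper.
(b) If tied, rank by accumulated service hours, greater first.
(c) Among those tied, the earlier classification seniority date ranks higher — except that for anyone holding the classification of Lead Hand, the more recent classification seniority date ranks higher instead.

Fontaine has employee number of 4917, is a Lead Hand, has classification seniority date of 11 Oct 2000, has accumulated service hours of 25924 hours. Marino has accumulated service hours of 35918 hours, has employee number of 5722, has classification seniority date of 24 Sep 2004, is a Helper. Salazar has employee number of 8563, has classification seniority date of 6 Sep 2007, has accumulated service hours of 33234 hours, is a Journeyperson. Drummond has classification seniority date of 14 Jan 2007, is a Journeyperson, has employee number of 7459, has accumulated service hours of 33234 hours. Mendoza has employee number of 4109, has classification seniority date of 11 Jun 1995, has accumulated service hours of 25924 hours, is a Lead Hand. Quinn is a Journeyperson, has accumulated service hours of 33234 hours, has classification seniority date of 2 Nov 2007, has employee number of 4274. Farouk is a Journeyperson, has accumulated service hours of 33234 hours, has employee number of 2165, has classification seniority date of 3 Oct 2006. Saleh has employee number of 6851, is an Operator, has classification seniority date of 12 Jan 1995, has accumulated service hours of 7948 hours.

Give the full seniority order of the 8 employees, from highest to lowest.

By classification: Fontaine and Mendoza (Lead Hand); then Farouk, Drummond, Salazar and Quinn (Journeyperson); then Saleh (Operator); then Marino (Helper).
Fontaine and Mendoza both have accumulated service hours 25924 hours, so the next rule applies.
Among Fontaine and Mendoza, by classification seniority date (later first) (reversed rule for this group): Fontaine (11 Oct 2000) before Mendoza (11 Jun 1995).
Farouk, Drummond, Salazar and Quinn all have accumulated service hours 33234 hours, so the next rule applies.
Among Farouk, Drummond, Salazar and Quinn, by classification seniority date (earlier first): Farouk (3 Oct 2006) before Drummond (14 Jan 2007) before Salazar (6 Sep 2007) before Quinn (2 Nov 2007).
Full order: Fontaine, Mendoza, Farouk, Drummond, Salazar, Quinn, Saleh, Marino.

Fontaine, Mendoza, Farouk, Drummond, Salazar, Quinn, Saleh, Marino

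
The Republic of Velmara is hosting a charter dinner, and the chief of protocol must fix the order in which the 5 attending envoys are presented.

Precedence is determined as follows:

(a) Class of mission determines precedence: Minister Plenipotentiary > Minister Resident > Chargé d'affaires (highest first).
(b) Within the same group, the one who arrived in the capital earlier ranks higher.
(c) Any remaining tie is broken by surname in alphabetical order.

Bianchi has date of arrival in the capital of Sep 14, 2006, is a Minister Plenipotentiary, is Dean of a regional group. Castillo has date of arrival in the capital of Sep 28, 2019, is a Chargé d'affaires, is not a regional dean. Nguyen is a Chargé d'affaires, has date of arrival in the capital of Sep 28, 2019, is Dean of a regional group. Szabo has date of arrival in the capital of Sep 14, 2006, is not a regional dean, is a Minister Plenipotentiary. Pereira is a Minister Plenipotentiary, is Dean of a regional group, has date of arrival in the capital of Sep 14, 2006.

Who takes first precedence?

Bianchi

By class of mission: Bianchi, Pereira and Szabo (Minister Plenipotentiary); then Castillo and Nguyen (Chargé d'affaires).
Bianchi, Pereira and Szabo all have date of arrival in the capital Sep 14, 2006, so the next rule applies.
Among Bianchi, Pereira and Szabo, alphabetically by surname: Bianchi before Pereira before Szabo.
Castillo and Nguyen both have date of arrival in the capital Sep 28, 2019, so the next rule applies.
Among Castillo and Nguyen, alphabetically by surname: Castillo before Nguyen.
Order: Bianchi, Pereira, Szabo, Castillo, Nguyen.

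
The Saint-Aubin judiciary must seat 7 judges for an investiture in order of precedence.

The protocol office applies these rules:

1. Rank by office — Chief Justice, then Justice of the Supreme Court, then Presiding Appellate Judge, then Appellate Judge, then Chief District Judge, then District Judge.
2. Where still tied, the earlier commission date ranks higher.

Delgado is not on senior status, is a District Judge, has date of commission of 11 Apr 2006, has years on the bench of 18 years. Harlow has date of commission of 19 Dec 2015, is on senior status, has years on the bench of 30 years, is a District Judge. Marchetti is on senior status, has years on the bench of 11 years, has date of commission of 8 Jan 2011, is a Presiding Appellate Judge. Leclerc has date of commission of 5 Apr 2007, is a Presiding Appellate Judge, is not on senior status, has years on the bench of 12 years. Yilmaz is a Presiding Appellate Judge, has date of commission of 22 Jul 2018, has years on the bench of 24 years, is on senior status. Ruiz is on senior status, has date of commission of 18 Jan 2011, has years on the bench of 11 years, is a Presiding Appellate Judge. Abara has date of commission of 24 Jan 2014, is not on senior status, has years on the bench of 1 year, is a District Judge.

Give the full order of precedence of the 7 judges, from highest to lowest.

Leclerc, Marchetti, Ruiz, Yilmaz, Delgado, Abara, Harlow

By office: Leclerc, Marchetti, Ruiz and Yilmaz (Presiding Appellate Judge); then Delgado, Abara and Harlow (District Judge).
Among Leclerc, Marchetti, Ruiz and Yilmaz, by date of commission (earlier first): Leclerc (5 Apr 2007) before Marchetti (8 Jan 2011) before Ruiz (18 Jan 2011) before Yilmaz (22 Jul 2018).
Among Delgado, Abara and Harlow, by date of commission (earlier first): Delgado (11 Apr 2006) before Abara (24 Jan 2014) before Harlow (19 Dec 2015).
Full order: Leclerc, Marchetti, Ruiz, Yilmaz, Delgado, Abara, Harlow.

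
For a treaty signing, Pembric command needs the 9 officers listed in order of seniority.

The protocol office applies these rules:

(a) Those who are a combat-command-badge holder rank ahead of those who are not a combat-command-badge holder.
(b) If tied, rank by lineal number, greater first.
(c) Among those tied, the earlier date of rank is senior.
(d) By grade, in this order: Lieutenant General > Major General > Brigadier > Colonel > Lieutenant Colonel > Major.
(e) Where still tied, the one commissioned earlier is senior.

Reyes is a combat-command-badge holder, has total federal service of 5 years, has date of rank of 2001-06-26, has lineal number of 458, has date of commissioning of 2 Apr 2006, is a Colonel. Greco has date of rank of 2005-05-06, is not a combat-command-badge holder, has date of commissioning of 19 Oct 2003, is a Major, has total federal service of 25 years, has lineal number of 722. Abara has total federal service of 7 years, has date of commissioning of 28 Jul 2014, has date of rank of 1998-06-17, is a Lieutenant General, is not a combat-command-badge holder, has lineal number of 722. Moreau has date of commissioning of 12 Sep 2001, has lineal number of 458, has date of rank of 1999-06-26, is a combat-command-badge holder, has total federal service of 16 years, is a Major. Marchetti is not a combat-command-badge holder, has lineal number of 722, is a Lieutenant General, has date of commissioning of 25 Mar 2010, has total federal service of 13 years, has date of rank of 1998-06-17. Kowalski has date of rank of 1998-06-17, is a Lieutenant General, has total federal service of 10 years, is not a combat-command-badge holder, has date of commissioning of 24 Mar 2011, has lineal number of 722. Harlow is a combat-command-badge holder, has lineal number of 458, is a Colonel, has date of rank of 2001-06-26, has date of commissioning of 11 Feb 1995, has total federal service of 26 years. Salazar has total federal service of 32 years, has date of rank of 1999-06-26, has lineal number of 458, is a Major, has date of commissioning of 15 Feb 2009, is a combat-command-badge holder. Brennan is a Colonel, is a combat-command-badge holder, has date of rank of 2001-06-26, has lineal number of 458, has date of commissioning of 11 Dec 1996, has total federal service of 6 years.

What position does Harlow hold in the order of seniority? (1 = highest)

3

By the first rule: Moreau, Salazar, Harlow, Brennan and Reyes (each a combat-command-badge holder); then Marchetti, Kowalski, Abara and Greco (each not a combat-command-badge holder).
Moreau, Salazar, Harlow, Brennan and Reyes all have lineal number 458, so the next rule applies.
Among Moreau, Salazar, Harlow, Brennan and Reyes, by date of rank (earlier first): Moreau and Salazar (1999-06-26) before Harlow, Brennan and Reyes (2001-06-26).
Moreau and Salazar are each Major, so the next rule applies.
Among Moreau and Salazar, by date of commissioning (earlier first): Moreau (12 Sep 2001) before Salazar (15 Feb 2009).
Harlow, Brennan and Reyes are each Colonel, so the next rule applies.
Among Harlow, Brennan and Reyes, by date of commissioning (earlier first): Harlow (11 Feb 1995) before Brennan (11 Dec 1996) before Reyes (2 Apr 2006).
Marchetti, Kowalski, Abara and Greco all have lineal number 722, so the next rule applies.
Among Marchetti, Kowalski, Abara and Greco, by date of rank (earlier first): Marchetti, Kowalski and Abara (1998-06-17) before Greco (2005-05-06).
Marchetti, Kowalski and Abara are each Lieutenant General, so the next rule applies.
Among Marchetti, Kowalski and Abara, by date of commissioning (earlier first): Marchetti (25 Mar 2010) before Kowalski (24 Mar 2011) before Abara (28 Jul 2014).
Order: Moreau, Salazar, Harlow, Brennan, Reyes, Marchetti, Kowalski, Abara, Greco. So position 3.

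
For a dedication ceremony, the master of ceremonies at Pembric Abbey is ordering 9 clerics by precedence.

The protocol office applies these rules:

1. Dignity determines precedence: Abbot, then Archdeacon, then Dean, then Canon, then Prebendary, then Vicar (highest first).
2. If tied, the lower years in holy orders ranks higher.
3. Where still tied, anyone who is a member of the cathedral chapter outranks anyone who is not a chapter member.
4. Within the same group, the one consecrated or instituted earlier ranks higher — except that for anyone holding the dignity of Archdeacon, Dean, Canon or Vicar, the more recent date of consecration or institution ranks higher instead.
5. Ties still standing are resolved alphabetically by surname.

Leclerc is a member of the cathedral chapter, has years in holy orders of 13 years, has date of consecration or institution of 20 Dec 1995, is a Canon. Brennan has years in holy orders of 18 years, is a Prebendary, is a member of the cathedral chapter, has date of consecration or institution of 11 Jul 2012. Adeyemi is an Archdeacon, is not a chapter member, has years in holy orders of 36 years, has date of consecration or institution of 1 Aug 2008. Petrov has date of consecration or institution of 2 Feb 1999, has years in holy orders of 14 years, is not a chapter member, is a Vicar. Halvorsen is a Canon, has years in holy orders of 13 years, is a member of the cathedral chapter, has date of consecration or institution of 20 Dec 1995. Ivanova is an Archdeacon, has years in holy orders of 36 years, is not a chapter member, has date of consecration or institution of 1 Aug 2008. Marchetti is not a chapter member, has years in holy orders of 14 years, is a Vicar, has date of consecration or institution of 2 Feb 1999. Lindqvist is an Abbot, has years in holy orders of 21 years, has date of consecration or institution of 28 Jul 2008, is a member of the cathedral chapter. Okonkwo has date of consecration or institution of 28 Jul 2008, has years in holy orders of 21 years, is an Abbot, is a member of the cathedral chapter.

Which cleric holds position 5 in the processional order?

By dignity: Lindqvist and Okonkwo (Abbot); then Adeyemi and Ivanova (Archdeacon); then Halvorsen and Leclerc (Canon); then Brennan (Prebendary); then Marchetti and Petrov (Vicar).
Lindqvist and Okonkwo both have years in holy orders 21 years, so the next rule applies.
Lindqvist and Okonkwo are each a member of the cathedral chapter, so the next rule applies.
Lindqvist and Okonkwo both have date of consecration or institution 28 Jul 2008, so the next rule applies.
Among Lindqvist and Okonkwo, alphabetically by surname: Lindqvist before Okonkwo.
Adeyemi and Ivanova both have years in holy orders 36 years, so the next rule applies.
Adeyemi and Ivanova are each not a chapter member, so the next rule applies.
Adeyemi and Ivanova both have date of consecration or institution 1 Aug 2008, so the next rule applies.
Among Adeyemi and Ivanova, alphabetically by surname: Adeyemi before Ivanova.
Halvorsen and Leclerc both have years in holy orders 13 years, so the next rule applies.
Halvorsen and Leclerc are each a member of the cathedral chapter, so the next rule applies.
Halvorsen and Leclerc both have date of consecration or institution 20 Dec 1995, so the next rule applies.
Among Halvorsen and Leclerc, alphabetically by surname: Halvorsen before Leclerc.
Marchetti and Petrov both have years in holy orders 14 years, so the next rule applies.
Marchetti and Petrov are each not a chapter member, so the next rule applies.
Marchetti and Petrov both have date of consecration or institution 2 Feb 1999, so the next rule applies.
Among Marchetti and Petrov, alphabetically by surname: Marchetti before Petrov.
Order: Lindqvist, Okonkwo, Adeyemi, Ivanova, Halvorsen, Leclerc, Brennan, Marchetti, Petrov.

Halvorsen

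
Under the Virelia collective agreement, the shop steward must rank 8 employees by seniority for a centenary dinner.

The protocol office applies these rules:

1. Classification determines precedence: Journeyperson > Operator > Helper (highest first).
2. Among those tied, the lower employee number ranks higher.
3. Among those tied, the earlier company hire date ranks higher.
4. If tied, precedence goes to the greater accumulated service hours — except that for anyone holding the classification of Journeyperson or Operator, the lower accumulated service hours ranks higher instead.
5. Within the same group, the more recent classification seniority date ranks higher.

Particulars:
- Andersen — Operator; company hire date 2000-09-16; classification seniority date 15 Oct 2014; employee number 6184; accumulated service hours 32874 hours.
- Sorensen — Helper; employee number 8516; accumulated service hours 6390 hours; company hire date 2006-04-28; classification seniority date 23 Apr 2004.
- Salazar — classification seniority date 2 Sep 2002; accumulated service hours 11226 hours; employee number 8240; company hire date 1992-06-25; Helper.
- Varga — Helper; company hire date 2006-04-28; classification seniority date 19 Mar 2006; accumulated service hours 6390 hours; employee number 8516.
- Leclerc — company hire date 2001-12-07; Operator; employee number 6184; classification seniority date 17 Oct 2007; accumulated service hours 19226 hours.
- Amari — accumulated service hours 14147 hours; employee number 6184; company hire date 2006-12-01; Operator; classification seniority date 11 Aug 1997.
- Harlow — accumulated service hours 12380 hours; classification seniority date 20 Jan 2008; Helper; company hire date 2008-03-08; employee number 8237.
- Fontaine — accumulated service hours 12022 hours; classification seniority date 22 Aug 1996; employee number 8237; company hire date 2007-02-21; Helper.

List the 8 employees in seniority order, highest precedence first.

Andersen, Leclerc, Amari, Fontaine, Harlow, Salazar, Varga, Sorensen

By classification: Andersen, Leclerc and Amari (Operator); then Fontaine, Harlow, Salazar, Varga and Sorensen (Helper).
Andersen, Leclerc and Amari all have employee number 6184, so the next rule applies.
Among Andersen, Leclerc and Amari, by company hire date (earlier first): Andersen (2000-09-16) before Leclerc (2001-12-07) before Amari (2006-12-01).
Among Fontaine, Harlow, Salazar, Varga and Sorensen, by employee number (lower first): Fontaine and Harlow (8237) before Salazar (8240) before Varga and Sorensen (8516).
Among Fontaine and Harlow, by company hire date (earlier first): Fontaine (2007-02-21) before Harlow (2008-03-08).
Varga and Sorensen both have company hire date 2006-04-28, so the next rule applies.
Varga and Sorensen both have accumulated service hours 6390 hours, so the next rule applies.
Among Varga and Sorensen, by classification seniority date (later first): Varga (19 Mar 2006) before Sorensen (23 Apr 2004).
Full order: Andersen, Leclerc, Amari, Fontaine, Harlow, Salazar, Varga, Sorensen.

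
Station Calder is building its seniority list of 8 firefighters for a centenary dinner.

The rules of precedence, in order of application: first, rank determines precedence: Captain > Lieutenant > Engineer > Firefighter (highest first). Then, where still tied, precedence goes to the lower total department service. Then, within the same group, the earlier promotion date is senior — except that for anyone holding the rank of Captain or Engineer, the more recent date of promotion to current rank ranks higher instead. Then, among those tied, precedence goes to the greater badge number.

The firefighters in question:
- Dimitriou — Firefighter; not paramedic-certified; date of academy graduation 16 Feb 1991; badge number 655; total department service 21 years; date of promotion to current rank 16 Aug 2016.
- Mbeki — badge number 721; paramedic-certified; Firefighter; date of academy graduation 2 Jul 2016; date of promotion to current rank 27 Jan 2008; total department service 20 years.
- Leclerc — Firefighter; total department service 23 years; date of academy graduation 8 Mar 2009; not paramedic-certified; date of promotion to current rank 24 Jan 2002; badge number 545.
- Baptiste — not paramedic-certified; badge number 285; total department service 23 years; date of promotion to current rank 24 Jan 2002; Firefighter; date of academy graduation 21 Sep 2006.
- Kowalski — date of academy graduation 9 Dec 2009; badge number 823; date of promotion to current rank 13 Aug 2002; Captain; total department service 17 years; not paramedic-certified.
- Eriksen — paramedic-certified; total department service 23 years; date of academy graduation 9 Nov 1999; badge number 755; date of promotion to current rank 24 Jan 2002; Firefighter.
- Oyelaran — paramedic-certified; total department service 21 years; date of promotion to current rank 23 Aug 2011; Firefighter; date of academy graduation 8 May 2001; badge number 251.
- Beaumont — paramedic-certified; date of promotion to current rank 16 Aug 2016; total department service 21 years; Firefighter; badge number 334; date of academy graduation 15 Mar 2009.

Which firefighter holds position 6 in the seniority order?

By rank: Kowalski (Captain); then Mbeki, Oyelaran, Dimitriou, Beaumont, Eriksen, Leclerc and Baptiste (Firefighter).
Among Mbeki, Oyelaran, Dimitriou, Beaumont, Eriksen, Leclerc and Baptiste, by total department service (lower first): Mbeki (20 years) before Oyelaran, Dimitriou and Beaumont (21 years) before Eriksen, Leclerc and Baptiste (23 years).
Among Oyelaran, Dimitriou and Beaumont, by date of promotion to current rank (earlier first): Oyelaran (23 Aug 2011) before Dimitriou and Beaumont (16 Aug 2016).
Among Dimitriou and Beaumont, by badge number (higher first): Dimitriou (655) before Beaumont (334).
Eriksen, Leclerc and Baptiste all have date of promotion to current rank 24 Jan 2002, so the next rule applies.
Among Eriksen, Leclerc and Baptiste, by badge number (higher first): Eriksen (755) before Leclerc (545) before Baptiste (285).
Order: Kowalski, Mbeki, Oyelaran, Dimitriou, Beaumont, Eriksen, Leclerc, Baptiste.

Eriksen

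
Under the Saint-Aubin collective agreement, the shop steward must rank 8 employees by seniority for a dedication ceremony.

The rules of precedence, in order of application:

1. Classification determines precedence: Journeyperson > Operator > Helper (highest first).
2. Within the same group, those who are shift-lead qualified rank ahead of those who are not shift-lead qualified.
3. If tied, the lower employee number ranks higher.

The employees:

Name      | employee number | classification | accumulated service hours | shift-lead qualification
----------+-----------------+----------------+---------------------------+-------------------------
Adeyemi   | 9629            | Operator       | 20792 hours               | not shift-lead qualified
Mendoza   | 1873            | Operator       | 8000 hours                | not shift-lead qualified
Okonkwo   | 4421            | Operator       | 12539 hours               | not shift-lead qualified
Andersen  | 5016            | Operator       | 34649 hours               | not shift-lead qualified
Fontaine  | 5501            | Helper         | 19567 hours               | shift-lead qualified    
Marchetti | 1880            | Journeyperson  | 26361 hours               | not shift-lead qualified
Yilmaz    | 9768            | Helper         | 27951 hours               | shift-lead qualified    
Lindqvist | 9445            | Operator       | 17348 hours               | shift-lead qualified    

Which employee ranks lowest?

Yilmaz

By classification: Marchetti (Journeyperson); then Lindqvist, Mendoza, Okonkwo, Andersen and Adeyemi (Operator); then Fontaine and Yilmaz (Helper).
Among Lindqvist, Mendoza, Okonkwo, Andersen and Adeyemi, shift-lead qualified before not shift-lead qualified: Lindqvist (shift-lead qualified) before Mendoza, Okonkwo, Andersen and Adeyemi (not shift-lead qualified).
Among Mendoza, Okonkwo, Andersen and Adeyemi, by employee number (lower first): Mendoza (1873) before Okonkwo (4421) before Andersen (5016) before Adeyemi (9629).
Fontaine and Yilmaz are each shift-lead qualified, so the next rule applies.
Among Fontaine and Yilmaz, by employee number (lower first): Fontaine (5501) before Yilmaz (9768).
Order: Marchetti, Lindqvist, Mendoza, Okonkwo, Andersen, Adeyemi, Fontaine, Yilmaz.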